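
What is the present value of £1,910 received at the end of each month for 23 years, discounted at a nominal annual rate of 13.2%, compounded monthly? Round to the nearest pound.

£165,158

i = 0.132/12 = 0.011 per month; n = 23·12 = 276.
PV = 1910 × [1 − (1+0.011)^(−276)] / 0.011 = 1910 × 86.470058 = 165,157.8106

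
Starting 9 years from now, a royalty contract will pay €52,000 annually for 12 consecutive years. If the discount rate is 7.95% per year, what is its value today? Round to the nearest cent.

PV at t=8 (ordinary 12-year annuity): 52000 × a(12|0.0795) = 52000 × 7.555640 = 392,893.2934
PV₀ = 392,893.2934 / (1+0.0795)^8 = 392,893.2934 / 1.844086 = 213,055.8396

€213,055.84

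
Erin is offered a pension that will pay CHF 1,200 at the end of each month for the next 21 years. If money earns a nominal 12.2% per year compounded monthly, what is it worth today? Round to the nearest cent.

Periodic rate i = 0.122/12 = 0.0101667; n = 21 × 12 = 252 periods.
Annuity factor a(252|0.0101667) = 90.673301; PV = 1200 × 90.673301 = 108,807.9608

CHF 108,807.96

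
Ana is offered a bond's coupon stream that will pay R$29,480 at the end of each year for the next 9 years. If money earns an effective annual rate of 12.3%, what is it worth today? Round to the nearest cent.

R$155,301.59

Annuity factor a(9|0.123) = 5.268032; PV = 29480 × 5.268032 = 155,301.5889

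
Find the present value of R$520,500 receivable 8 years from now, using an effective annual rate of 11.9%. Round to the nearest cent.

R$211,728.85

PV = 520,500 / (1 + 0.119)^8 = 520,500 / 2.458333 = 211,728.8514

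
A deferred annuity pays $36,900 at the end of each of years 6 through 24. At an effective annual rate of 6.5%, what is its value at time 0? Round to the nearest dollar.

$289,114

PV at t=5 (ordinary 19-year annuity): 36900 × a(19|0.065) = 36900 × 10.734710 = 396,110.8071
Discount back 5 years: 396,110.8071 × (1+0.065)^(−5) = 396,110.8071 × 0.729881 = 289,113.6872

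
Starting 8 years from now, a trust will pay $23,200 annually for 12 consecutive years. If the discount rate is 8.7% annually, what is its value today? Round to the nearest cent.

$94,065.28

PV at t=7 (ordinary 12-year annuity): 23200 × a(12|0.087) = 23200 × 7.270230 = 168,669.3457
PV₀ = 168,669.3457 / (1+0.087)^7 = 168,669.3457 / 1.793109 = 94,065.2798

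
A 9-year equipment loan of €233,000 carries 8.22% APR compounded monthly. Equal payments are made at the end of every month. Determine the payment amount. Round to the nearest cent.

i = 0.0822/12 = 0.00685 per month; n = 9·12 = 108.
PMT = 233000 / ( [1 − (1+0.00685)^(−108)] / 0.00685 ) = 233000 / 76.143864 = 3,059.9971

€3,060.00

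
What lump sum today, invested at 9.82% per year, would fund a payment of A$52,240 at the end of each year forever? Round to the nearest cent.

A$531,975.56

PV = PMT / i = 52240 / 0.0982 = 531,975.5601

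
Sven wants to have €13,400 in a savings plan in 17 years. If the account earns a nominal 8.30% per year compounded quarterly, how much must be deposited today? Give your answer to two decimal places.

€3,315.79

With 4 periods per year: i = 0.02075, n = 68.
Discount factor = (1+0.02075)^(−68) = 0.247447; PV = 13,400 × 0.247447 = 3,315.7851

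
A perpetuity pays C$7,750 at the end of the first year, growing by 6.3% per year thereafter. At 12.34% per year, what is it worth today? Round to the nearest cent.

C$128,311.26

PV = D₁/(r − g) = 7750/(0.1234 − 0.063) = 128,311.2583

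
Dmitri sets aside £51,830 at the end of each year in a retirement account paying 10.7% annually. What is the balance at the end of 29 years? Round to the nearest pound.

£8,751,491

FV = PMT · [(1+i)^n − 1] / i = 51830 · 168.849909 = 8,751,490.7742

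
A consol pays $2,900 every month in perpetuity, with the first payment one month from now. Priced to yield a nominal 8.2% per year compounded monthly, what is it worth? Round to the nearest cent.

Periodic rate i = 0.082/12 = 0.00683333.
PV = PMT / i = 2900 / 0.00683333 = 424,390.2439

$424,390.24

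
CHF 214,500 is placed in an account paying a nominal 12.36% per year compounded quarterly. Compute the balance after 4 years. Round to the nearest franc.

CHF 349,053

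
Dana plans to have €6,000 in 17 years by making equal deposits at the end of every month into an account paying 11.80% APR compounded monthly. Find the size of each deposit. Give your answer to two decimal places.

€9.28

Periodic rate i = 0.118/12 = 0.00983333; n = 17 × 12 = 204 periods.
PMT = 6000 / ( [(1+0.00983333)^204 − 1] / 0.00983333 ) = 6000 / 646.885516 = 9.2752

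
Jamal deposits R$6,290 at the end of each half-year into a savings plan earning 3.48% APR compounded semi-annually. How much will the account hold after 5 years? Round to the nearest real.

R$68,061

i = 0.0348/2 = 0.0174 per half-year; n = 5·2 = 10.
FV = PMT · [(1+i)^n − 1] / i = 6290 · 10.820461 = 68,060.6992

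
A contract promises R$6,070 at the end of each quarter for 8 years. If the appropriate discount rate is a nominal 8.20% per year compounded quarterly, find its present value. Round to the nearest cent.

R$141,423.13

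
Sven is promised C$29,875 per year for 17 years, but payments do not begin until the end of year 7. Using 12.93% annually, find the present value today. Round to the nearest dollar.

C$97,296

PV at t=6 (ordinary 17-year annuity): 29875 × a(17|0.1293) = 29875 × 6.755267 = 201,813.6055
PV₀ = 201,813.6055 / (1+0.1293)^6 = 201,813.6055 / 2.074225 = 97,295.8849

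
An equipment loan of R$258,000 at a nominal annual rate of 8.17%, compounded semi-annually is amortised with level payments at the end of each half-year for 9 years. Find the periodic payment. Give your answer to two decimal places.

R$20,521.33

i = 0.0817/2 = 0.04085 per half-year; n = 9·2 = 18.
Annuity-PV factor = 12.572285; PMT = 258000 / 12.572285 = 20,521.3298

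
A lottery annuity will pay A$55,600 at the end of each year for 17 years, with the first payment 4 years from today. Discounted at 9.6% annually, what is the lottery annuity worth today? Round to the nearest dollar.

Value one period before first payment (t=3): 55600 × [1 − (1+0.096)^(−17)] / 0.096 = 55600 × 8.224117 = 457,260.9315
PV₀ = 457,260.9315 / (1+0.096)^3 = 457,260.9315 / 1.316533 = 347,322.1128

A$347,322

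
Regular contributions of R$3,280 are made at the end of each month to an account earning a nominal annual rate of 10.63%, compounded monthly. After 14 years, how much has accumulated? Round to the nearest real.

R$1,258,997

Periodic rate i = 0.1063/12 = 0.00885833; n = 14 × 12 = 168 periods.
Accumulation factor s(168|0.00885833) = 383.840561; FV = 3280 × 383.840561 = 1,258,997.0387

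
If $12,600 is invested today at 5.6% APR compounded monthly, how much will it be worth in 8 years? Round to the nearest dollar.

With 12 periods per year: i = 0.00466667, n = 96.
FV = 12,600 × (1 + 0.00466667)^96 = 19,700.7109

$19,701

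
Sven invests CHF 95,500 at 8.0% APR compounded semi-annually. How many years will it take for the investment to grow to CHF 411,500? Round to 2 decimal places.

18.62 years

Periodic rate i = 0.08/2 = 0.04.
n = ln(411500/95500) / ln(1+0.04) = ln(4.30890) / 0.039221 = 37.2426 half-years
= 37.2426/2 years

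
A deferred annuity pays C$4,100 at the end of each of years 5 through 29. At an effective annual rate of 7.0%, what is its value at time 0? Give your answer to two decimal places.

C$36,450.90

Value one period before first payment (t=4): 4100 × [1 − (1+0.07)^(−25)] / 0.07 = 4100 × 11.653583 = 47,779.6910
Discount back 4 years: 47,779.6910 × (1+0.07)^(−4) = 47,779.6910 × 0.762895 = 36,450.8975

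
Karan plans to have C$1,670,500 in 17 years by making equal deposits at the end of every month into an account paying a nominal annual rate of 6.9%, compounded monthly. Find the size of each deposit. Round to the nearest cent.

With 12 periods per year: i = 0.00575, n = 204.
FV-annuity factor = 386.232092; PMT = 1.6705e+06 / 386.232092 = 4,325.1196

C$4,325.12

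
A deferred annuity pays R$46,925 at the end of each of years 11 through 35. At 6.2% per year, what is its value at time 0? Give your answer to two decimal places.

R$322,548.11

Value one period before first payment (t=10): 46925 × [1 − (1+0.062)^(−25)] / 0.062 = 46925 × 12.543981 = 588,626.2997
PV₀ = 588,626.2997 / (1+0.062)^10 = 588,626.2997 / 1.824926 = 322,548.1052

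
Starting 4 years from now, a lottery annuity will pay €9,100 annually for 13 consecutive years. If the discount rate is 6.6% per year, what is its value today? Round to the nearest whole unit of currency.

€64,233

Value one period before first payment (t=3): 9100 × [1 − (1+0.066)^(−13)] / 0.066 = 9100 × 8.550475 = 77,809.3185
PV₀ = 77,809.3185 / (1+0.066)^3 = 77,809.3185 / 1.211355 = 64,233.2649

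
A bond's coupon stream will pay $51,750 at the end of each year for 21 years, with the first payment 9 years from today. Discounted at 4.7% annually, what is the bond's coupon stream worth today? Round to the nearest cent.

Value one period before first payment (t=8): 51750 × [1 − (1+0.047)^(−21)] / 0.047 = 51750 × 13.166578 = 681,370.3899
Discount back 8 years: 681,370.3899 × (1+0.047)^(−8) = 681,370.3899 × 0.692511 = 471,856.3492

$471,856.35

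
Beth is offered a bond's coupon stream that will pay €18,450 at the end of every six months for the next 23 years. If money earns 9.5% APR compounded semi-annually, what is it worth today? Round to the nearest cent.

€342,478.27

i = 0.095/2 = 0.0475 per half-year; n = 23·2 = 46.
Annuity factor a(46|0.0475) = 18.562508; PV = 18450 × 18.562508 = 342,478.2690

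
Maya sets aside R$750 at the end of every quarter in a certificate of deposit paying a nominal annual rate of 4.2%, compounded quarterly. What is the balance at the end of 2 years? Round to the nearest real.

R$6,225

With 4 periods per year: i = 0.0105, n = 8.
Accumulation factor s(8|0.0105) = 8.300256; FV = 750 × 8.300256 = 6,225.1918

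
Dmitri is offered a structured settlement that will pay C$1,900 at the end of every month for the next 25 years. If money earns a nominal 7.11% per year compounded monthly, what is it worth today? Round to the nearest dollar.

C$266,177

i = 0.0711/12 = 0.005925 per month; n = 25·12 = 300.
PV = PMT · [1 − (1+i)^(−n)] / i = 1900 · 140.092938 = 266,176.5818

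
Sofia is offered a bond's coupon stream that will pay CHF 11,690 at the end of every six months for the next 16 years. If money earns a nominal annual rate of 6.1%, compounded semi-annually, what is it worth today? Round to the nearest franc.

CHF 236,731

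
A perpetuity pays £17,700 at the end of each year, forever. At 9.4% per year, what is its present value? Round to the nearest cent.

£188,297.87

PV = PMT / i = 17700 / 0.094 = 188,297.8723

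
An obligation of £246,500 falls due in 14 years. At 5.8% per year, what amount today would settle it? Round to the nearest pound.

£111,948

PV = FV·(1+i)^(−n) = 246,500 × 0.454151 = 111,948.3188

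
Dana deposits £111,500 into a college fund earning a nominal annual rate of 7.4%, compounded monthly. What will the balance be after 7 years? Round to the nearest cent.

i = 0.074/12 = 0.00616667 per month; n = 7·12 = 84.
FV = PV·(1+i)^n = 111,500 × 1.675999 = 186,873.8817

£186,873.88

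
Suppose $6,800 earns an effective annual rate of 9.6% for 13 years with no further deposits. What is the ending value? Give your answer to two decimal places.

$22,389.59

FV = PV·(1+i)^n = 6,800 × 3.292587 = 22,389.5888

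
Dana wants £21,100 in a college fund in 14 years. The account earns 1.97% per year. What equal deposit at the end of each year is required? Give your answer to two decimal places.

£1,323.55

PMT = 21100 / ( [(1+0.0197)^14 − 1] / 0.0197 ) = 21100 / 15.941928 = 1,323.5538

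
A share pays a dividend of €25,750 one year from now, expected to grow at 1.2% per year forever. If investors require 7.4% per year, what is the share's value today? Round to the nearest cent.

PV = D₁/(r − g) = 25750/(0.074 − 0.012) = 415,322.5806

€415,322.58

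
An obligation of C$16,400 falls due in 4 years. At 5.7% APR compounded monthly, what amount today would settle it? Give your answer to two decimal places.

C$13,063.49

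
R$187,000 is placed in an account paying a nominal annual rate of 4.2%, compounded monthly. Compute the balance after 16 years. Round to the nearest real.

R$365,745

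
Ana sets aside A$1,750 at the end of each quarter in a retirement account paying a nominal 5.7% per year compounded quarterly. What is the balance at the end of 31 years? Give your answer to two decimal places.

A$587,106.12

With 4 periods per year: i = 0.01425, n = 124.
FV = 1750 × [(1+0.01425)^124 − 1] / 0.01425 = 1750 × 335.489213 = 587,106.1229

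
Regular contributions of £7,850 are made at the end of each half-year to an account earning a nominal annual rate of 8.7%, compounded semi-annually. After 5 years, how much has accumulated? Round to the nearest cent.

£95,791.91

Periodic rate i = 0.087/2 = 0.0435; n = 5 × 2 = 10 periods.
Accumulation factor s(10|0.0435) = 12.202792; FV = 7850 × 12.202792 = 95,791.9137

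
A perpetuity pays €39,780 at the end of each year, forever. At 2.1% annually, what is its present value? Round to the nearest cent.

€1,894,285.71

PV = PMT / i = 39780 / 0.021 = 1,894,285.7143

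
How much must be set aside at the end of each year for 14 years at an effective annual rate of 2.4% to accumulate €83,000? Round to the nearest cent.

€5,058.45

FV-annuity factor = 16.408191; PMT = 83000 / 16.408191 = 5,058.4493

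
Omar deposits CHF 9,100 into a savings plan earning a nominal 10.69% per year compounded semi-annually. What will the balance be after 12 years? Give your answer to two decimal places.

Periodic rate i = 0.1069/2 = 0.05345; n = 12 × 2 = 24 periods.
FV = PV·(1+i)^n = 9,100 × 3.489267 = 31,752.3338

CHF 31,752.33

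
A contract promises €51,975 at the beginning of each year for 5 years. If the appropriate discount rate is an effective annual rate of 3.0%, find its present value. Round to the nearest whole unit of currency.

Annuity factor a(5|0.03) × (1+i) = 4.717098; PV = 51975 × 4.717098 = 245,171.1895
(annuity-due: payments at period start, so ×(1+i).)

€245,171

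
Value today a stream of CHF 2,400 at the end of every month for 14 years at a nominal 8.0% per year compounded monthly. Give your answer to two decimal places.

Periodic rate i = 0.08/12 = 0.00666667; n = 14 × 12 = 168 periods.
Annuity factor a(168|0.00666667) = 100.875784; PV = 2400 × 100.875784 = 242,101.8808

CHF 242,101.88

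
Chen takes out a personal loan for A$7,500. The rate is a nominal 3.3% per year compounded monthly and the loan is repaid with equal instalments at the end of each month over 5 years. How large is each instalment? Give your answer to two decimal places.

A$135.77

Periodic rate i = 0.033/12 = 0.00275; n = 5 × 12 = 60 periods.
Annuity-PV factor = 55.241549; PMT = 7500 / 55.241549 = 135.7674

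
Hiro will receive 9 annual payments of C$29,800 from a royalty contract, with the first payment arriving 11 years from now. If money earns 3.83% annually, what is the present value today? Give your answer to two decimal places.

C$153,341.24

Value one period before first payment (t=10): 29800 × [1 − (1+0.0383)^(−9)] / 0.0383 = 29800 × 7.493268 = 223,299.3719
PV₀ = 223,299.3719 / (1+0.0383)^10 = 223,299.3719 / 1.456225 = 153,341.2367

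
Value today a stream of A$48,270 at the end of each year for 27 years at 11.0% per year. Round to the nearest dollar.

A$412,602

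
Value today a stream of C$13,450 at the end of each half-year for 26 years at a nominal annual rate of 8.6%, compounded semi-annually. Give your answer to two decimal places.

i = 0.086/2 = 0.043 per half-year; n = 26·2 = 52.
Annuity factor a(52|0.043) = 20.651175; PV = 13450 × 20.651175 = 277,758.3058

C$277,758.31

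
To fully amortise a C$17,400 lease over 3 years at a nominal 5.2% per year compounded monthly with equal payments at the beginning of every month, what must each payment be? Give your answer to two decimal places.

C$520.80

With 12 periods per year: i = 0.00433333, n = 36.
Annuity-PV factor × (1+i) = 33.410094; PMT = 17400 / 33.410094 = 520.8007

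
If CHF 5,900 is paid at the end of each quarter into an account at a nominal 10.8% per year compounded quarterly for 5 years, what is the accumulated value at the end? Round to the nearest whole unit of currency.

CHF 153,785

With 4 periods per year: i = 0.027, n = 20.
FV = 5900 × [(1+0.027)^20 − 1] / 0.027 = 5900 × 26.065251 = 153,784.9818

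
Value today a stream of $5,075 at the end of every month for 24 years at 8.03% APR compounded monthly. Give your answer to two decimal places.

$647,305.13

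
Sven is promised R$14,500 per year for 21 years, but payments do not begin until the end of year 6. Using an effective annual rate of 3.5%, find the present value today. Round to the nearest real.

PV at t=5 (ordinary 21-year annuity): 14500 × a(21|0.035) = 14500 × 14.697974 = 213,120.6260
PV₀ = 213,120.6260 / (1+0.035)^5 = 213,120.6260 / 1.187686 = 179,441.8484

R$179,442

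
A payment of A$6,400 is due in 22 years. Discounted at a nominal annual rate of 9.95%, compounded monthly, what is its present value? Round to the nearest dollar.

i = 0.0995/12 = 0.00829167 per month; n = 22·12 = 264.
PV = FV·(1+i)^(−n) = 6,400 × 0.113044 = 723.4842

A$723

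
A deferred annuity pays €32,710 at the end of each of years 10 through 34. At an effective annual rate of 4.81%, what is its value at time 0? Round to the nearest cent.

€307,893.75

PV at t=9 (ordinary 25-year annuity): 32710 × a(25|0.0481) = 32710 × 14.366296 = 469,921.5554
Discount back 9 years: 469,921.5554 × (1+0.0481)^(−9) = 469,921.5554 × 0.655202 = 307,893.7533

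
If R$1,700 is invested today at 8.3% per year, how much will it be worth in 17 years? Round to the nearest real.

1,700 × (1+0.083)^17 = 1,700 × 3.878678 = 6,593.7531

R$6,594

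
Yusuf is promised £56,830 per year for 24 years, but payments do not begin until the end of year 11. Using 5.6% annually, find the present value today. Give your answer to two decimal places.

Value one period before first payment (t=10): 56830 × [1 − (1+0.056)^(−24)] / 0.056 = 56830 × 13.027912 = 740,376.2584
Discount back 10 years: 740,376.2584 × (1+0.056)^(−10) = 740,376.2584 × 0.579910 = 429,351.8137

£429,351.81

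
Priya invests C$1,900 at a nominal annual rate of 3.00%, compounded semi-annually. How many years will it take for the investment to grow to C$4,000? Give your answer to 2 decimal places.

25.00 years

Periodic rate i = 0.03/2 = 0.015.
n = ln(4000/1900) / ln(1+0.015) = ln(2.10526) / 0.014889 = 50.0007 half-years
= 50.0007/2 years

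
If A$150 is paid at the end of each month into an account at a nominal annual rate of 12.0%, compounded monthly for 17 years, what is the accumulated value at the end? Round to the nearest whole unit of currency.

Periodic rate i = 0.12/12 = 0.01; n = 17 × 12 = 204 periods.
FV = 150 × [(1+0.01)^204 − 1] / 0.01 = 150 × 661.307751 = 99,196.1627

A$99,196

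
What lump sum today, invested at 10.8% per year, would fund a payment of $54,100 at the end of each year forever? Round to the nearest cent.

PV = C/r = 54100/0.108 = 500,925.9259

$500,925.93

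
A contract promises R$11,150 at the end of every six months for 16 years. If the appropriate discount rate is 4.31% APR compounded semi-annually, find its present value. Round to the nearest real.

Periodic rate i = 0.0431/2 = 0.02155; n = 16 × 2 = 32 periods.
Annuity factor a(32|0.02155) = 22.948216; PV = 11150 × 22.948216 = 255,872.6092

R$255,873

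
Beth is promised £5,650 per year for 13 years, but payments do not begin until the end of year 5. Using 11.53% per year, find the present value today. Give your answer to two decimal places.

Value one period before first payment (t=4): 5650 × [1 − (1+0.1153)^(−13)] / 0.1153 = 5650 × 6.573707 = 37,141.4461
PV₀ = 37,141.4461 / (1+0.1153)^4 = 37,141.4461 / 1.547273 = 24,004.4633

£24,004.46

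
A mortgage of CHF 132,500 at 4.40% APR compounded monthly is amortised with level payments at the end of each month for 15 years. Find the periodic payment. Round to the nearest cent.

CHF 1,006.86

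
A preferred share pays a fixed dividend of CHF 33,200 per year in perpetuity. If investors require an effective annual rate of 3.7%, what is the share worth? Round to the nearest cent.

PV = PMT / i = 33200 / 0.037 = 897,297.2973

CHF 897,297.30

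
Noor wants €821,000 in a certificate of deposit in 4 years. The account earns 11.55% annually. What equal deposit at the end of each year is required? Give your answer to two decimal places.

PMT = 821000 / ( [(1+0.1155)^4 − 1] / 0.1155 ) = 821000 / 4.747902 = 172,918.4880

€172,918.49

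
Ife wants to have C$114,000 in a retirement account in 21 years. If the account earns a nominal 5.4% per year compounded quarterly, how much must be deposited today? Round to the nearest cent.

With 4 periods per year: i = 0.0135, n = 84.
Discount factor = (1+0.0135)^(−84) = 0.324194; PV = 114,000 × 0.324194 = 36,958.0967

C$36,958.10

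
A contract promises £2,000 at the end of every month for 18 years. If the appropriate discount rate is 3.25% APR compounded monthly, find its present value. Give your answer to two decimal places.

£326,734.84

Periodic rate i = 0.0325/12 = 0.00270833; n = 18 × 12 = 216 periods.
PV = PMT · [1 − (1+i)^(−n)] / i = 2000 · 163.367419 = 326,734.8383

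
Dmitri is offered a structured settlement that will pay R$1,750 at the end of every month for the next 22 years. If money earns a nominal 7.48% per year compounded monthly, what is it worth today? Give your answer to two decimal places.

Periodic rate i = 0.0748/12 = 0.00623333; n = 22 × 12 = 264 periods.
PV = PMT · [1 − (1+i)^(−n)] / i = 1750 · 129.323335 = 226,315.8364

R$226,315.84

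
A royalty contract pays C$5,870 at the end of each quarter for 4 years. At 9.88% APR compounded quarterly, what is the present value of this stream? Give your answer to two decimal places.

Periodic rate i = 0.0988/4 = 0.0247; n = 4 × 4 = 16 periods.
Annuity factor a(16|0.0247) = 13.085533; PV = 5870 × 13.085533 = 76,812.0795

C$76,812.08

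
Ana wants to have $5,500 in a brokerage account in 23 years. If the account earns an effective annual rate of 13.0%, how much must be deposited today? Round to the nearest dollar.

Discount factor = (1+0.13)^(−23) = 0.060144; PV = 5,500 × 0.060144 = 330.7947

$331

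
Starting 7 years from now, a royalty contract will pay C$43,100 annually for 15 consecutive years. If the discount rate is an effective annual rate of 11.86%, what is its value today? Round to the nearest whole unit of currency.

C$150,968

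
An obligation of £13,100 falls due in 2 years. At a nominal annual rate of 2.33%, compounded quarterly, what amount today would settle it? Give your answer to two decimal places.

£12,505.24

With 4 periods per year: i = 0.005825, n = 8.
PV = FV·(1+i)^(−n) = 13,100 × 0.954598 = 12,505.2359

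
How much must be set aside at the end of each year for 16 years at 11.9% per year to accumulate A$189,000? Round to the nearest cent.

PMT = 189000 / ( [(1+0.119)^16 − 1] / 0.119 ) = 189000 / 42.381518 = 4,459.4911

A$4,459.49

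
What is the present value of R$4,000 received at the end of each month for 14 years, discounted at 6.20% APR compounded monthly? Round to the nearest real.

R$448,468

Periodic rate i = 0.062/12 = 0.00516667; n = 14 × 12 = 168 periods.
Annuity factor a(168|0.00516667) = 112.116887; PV = 4000 × 112.116887 = 448,467.5460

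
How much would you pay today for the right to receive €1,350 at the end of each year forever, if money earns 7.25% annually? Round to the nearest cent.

PV = PMT / i = 1350 / 0.0725 = 18,620.6897

€18,620.69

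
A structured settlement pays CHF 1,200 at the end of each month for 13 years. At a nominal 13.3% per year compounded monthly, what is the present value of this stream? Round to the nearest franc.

CHF 88,873

With 12 periods per year: i = 0.0110833, n = 156.
PV = 1200 × [1 − (1+0.0110833)^(−156)] / 0.0110833 = 1200 × 74.060956 = 88,873.1477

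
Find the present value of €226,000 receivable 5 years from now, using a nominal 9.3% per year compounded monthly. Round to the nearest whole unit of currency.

€142,213

i = 0.093/12 = 0.00775 per month; n = 5·12 = 60.
PV = 226,000 / (1 + 0.00775)^60 = 226,000 / 1.589163 = 142,213.2396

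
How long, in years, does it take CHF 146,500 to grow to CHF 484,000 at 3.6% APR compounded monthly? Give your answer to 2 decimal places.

33.25 years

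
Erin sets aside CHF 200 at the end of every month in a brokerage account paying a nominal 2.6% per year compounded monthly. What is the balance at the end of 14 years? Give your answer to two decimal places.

i = 0.026/12 = 0.00216667 per month; n = 14·12 = 168.
FV = 200 × [(1+0.00216667)^168 − 1] / 0.00216667 = 200 × 202.388155 = 40,477.6310

CHF 40,477.63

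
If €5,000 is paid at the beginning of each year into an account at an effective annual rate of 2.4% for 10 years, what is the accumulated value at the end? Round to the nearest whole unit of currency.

€57,099

Accumulation factor s(10|0.024) × (1+i) = 11.419759; FV = 5000 × 11.419759 = 57,098.7947
(Beginning-of-period payments → annuity-due factor ×(1+i).)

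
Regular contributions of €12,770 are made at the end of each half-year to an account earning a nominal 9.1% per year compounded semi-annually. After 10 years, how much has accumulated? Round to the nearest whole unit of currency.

€402,717

With 2 periods per year: i = 0.0455, n = 20.
Accumulation factor s(20|0.0455) = 31.536216; FV = 12770 × 31.536216 = 402,717.4796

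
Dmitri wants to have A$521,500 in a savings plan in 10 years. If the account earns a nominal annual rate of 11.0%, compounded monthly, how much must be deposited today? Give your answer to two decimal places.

A$174,464.34

Periodic rate i = 0.11/12 = 0.00916667; n = 10 × 12 = 120 periods.
PV = FV·(1+i)^(−n) = 521,500 × 0.334543 = 174,464.3358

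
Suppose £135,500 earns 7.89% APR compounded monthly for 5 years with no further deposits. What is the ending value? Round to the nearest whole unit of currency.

With 12 periods per year: i = 0.006575, n = 60.
FV = PV·(1+i)^n = 135,500 × 1.481728 = 200,774.0966

£200,774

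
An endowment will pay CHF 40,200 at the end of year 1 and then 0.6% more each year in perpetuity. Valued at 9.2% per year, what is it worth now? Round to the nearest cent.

PV = D₁/(r − g) = 40200/(0.092 − 0.006) = 467,441.8605

CHF 467,441.86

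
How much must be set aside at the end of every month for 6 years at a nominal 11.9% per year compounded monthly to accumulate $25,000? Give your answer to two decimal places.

$239.54

Periodic rate i = 0.119/12 = 0.00991667; n = 6 × 12 = 72 periods.
FV-annuity factor = 104.367114; PMT = 25000 / 104.367114 = 239.5391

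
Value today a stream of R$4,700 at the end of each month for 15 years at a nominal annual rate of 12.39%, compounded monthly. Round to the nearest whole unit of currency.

With 12 periods per year: i = 0.010325, n = 180.
Annuity factor a(180|0.010325) = 81.607841; PV = 4700 × 81.607841 = 383,556.8525

R$383,557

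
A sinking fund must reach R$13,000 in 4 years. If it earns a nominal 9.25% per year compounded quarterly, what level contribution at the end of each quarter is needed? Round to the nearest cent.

R$680.69

Periodic rate i = 0.0925/4 = 0.023125; n = 4 × 4 = 16 periods.
FV-annuity factor = 19.098280; PMT = 13000 / 19.098280 = 680.6896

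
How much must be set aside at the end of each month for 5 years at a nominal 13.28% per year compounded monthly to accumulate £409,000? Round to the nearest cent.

With 12 periods per year: i = 0.0110667, n = 60.
FV-annuity factor = 84.530869; PMT = 409000 / 84.530869 = 4,838.4691

£4,838.47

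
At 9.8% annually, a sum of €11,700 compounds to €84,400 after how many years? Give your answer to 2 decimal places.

21.14 years

(1+i)^n = 84400/11700 = 7.21368, so n = ln 7.21368 / ln 1.098 = 21.1356 years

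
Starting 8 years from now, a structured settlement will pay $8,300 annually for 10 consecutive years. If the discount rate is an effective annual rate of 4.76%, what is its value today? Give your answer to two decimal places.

$46,827.54

Value one period before first payment (t=7): 8300 × [1 − (1+0.0476)^(−10)] / 0.0476 = 8300 × 7.812530 = 64,843.9963
PV₀ = 64,843.9963 / (1+0.0476)^7 = 64,843.9963 / 1.384741 = 46,827.5401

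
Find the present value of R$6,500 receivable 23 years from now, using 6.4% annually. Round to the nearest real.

PV = FV·(1+i)^(−n) = 6,500 × 0.240073 = 1,560.4718

R$1,560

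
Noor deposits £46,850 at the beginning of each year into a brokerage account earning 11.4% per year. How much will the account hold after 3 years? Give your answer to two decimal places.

£175,100.26

FV = PMT · [(1+i)^n − 1] / i × (1+i) = 46850 · 3.737466 = 175,100.2607
Payments are at the start of each period, so multiply by (1+i).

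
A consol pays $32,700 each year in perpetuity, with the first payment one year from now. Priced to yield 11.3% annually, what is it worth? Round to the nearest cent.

$289,380.53

PV = C/r = 32700/0.113 = 289,380.5310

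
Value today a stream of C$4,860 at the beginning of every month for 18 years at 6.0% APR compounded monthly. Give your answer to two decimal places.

i = 0.06/12 = 0.005 per month; n = 18·12 = 216.
PV = PMT · [1 − (1+i)^(−n)] / i × (1+i) = 4860 · 132.557366 = 644,228.7964
(Beginning-of-period payments → annuity-due factor ×(1+i).)

C$644,228.80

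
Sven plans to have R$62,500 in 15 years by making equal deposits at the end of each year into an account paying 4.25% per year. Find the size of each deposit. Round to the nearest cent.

PMT = 62500 / ( [(1+0.0425)^15 − 1] / 0.0425 ) = 62500 / 20.399660 = 3,063.7766

R$3,063.78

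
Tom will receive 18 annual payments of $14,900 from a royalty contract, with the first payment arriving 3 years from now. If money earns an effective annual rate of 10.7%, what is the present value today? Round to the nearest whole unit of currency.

$95,401

PV at t=2 (ordinary 18-year annuity): 14900 × a(18|0.107) = 14900 × 7.846251 = 116,909.1394
PV₀ = 116,909.1394 / (1+0.107)^2 = 116,909.1394 / 1.225449 = 95,401.0648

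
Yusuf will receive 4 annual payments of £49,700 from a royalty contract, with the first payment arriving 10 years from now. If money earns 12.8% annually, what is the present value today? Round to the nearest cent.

£50,210.14

Value one period before first payment (t=9): 49700 × [1 − (1+0.128)^(−4)] / 0.128 = 49700 × 2.986874 = 148,447.6533
PV₀ = 148,447.6533 / (1+0.128)^9 = 148,447.6533 / 2.956527 = 50,210.1408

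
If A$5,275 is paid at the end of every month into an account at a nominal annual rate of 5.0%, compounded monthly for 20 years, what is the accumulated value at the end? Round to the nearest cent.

i = 0.05/12 = 0.00416667 per month; n = 20·12 = 240.
FV = 5275 × [(1+0.00416667)^240 − 1] / 0.00416667 = 5275 × 411.033669 = 2,168,202.6014

A$2,168,202.60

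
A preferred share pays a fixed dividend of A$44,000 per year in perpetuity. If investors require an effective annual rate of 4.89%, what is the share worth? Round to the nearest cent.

A$899,795.50

PV = PMT / i = 44000 / 0.0489 = 899,795.5010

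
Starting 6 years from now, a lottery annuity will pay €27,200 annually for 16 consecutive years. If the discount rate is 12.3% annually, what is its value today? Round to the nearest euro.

€104,462

Value one period before first payment (t=5): 27200 × [1 − (1+0.123)^(−16)] / 0.123 = 27200 × 6.859452 = 186,577.1006
PV₀ = 186,577.1006 / (1+0.123)^5 = 186,577.1006 / 1.786071 = 104,462.2939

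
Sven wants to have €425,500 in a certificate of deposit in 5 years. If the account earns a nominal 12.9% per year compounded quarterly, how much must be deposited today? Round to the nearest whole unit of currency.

i = 0.129/4 = 0.03225 per quarter; n = 5·4 = 20.
Discount factor = (1+0.03225)^(−20) = 0.530032; PV = 425,500 × 0.530032 = 225,528.6569

€225,529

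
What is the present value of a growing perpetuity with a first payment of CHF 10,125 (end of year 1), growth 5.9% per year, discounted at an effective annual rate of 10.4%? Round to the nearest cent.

CHF 225,000.00

PV = PMT / (i − g) = 10125 / (0.104 − 0.059) = 10125 / 0.045000 = 225,000.0000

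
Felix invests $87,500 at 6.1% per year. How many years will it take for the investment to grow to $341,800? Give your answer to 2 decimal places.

23.01 years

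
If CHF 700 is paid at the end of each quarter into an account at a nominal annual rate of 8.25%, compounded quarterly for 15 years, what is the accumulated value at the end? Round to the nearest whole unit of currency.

Periodic rate i = 0.0825/4 = 0.020625; n = 15 × 4 = 60 periods.
FV = PMT · [(1+i)^n − 1] / i = 700 · 116.550953 = 81,585.6674

CHF 81,586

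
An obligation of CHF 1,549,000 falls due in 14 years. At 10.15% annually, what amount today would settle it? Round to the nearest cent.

Discount factor = (1+0.1015)^(−14) = 0.258355; PV = 1,549,000 × 0.258355 = 400,191.9947

CHF 400,191.99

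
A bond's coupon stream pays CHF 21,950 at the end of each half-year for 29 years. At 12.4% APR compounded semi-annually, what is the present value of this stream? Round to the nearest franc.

Periodic rate i = 0.124/2 = 0.062; n = 29 × 2 = 58 periods.
PV = PMT · [1 − (1+i)^(−n)] / i = 21950 · 15.636555 = 343,222.3783

CHF 343,222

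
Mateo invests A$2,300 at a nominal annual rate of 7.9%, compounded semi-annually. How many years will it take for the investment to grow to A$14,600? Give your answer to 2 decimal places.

Periodic rate i = 0.079/2 = 0.0395.
(1+i)^n = 14600/2300 = 6.34783, so n = ln 6.34783 / ln 1.0395 = 47.7057 half-years
= 47.7057/2 years

23.85 years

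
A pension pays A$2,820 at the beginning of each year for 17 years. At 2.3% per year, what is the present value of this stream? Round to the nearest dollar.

Annuity factor a(17|0.023) × (1+i) = 14.260518; PV = 2820 × 14.260518 = 40,214.6601
(annuity-due: payments at period start, so ×(1+i).)

A$40,215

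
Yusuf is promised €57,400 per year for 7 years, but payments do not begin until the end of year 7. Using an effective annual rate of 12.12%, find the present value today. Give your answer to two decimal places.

€131,366.65

Value one period before first payment (t=6): 57400 × [1 − (1+0.1212)^(−7)] / 0.1212 = 57400 × 4.546443 = 260,965.8372
PV₀ = 260,965.8372 / (1+0.1212)^6 = 260,965.8372 / 1.986546 = 131,366.6495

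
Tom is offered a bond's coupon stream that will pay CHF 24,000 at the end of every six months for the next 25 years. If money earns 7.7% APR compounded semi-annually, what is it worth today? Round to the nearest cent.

CHF 529,095.34

Periodic rate i = 0.077/2 = 0.0385; n = 25 × 2 = 50 periods.
PV = PMT · [1 − (1+i)^(−n)] / i = 24000 · 22.045639 = 529,095.3437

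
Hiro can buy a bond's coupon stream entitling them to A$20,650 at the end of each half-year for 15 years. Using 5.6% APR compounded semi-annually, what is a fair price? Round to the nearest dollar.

A$415,416

Periodic rate i = 0.056/2 = 0.028; n = 15 × 2 = 30 periods.
PV = PMT · [1 − (1+i)^(−n)] / i = 20650 · 20.117018 = 415,416.4200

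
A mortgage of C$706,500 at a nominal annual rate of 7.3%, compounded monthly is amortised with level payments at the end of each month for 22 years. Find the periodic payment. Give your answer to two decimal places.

i = 0.073/12 = 0.00608333 per month; n = 22·12 = 264.
PMT = 706500 / ( [1 − (1+0.00608333)^(−264)] / 0.00608333 ) = 706500 / 131.232734 = 5,383.5654

C$5,383.57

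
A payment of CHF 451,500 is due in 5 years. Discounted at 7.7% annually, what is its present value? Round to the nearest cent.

CHF 311,586.93

PV = FV·(1+i)^(−n) = 451,500 × 0.690115 = 311,586.9343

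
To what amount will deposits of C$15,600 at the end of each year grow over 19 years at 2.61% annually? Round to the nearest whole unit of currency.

FV = PMT · [(1+i)^n − 1] / i = 15600 · 24.197847 = 377,486.4174

C$377,486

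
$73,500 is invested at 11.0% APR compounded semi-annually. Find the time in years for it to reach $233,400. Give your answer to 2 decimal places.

Periodic rate i = 0.11/2 = 0.055.
n = ln(233400/73500) / ln(1+0.055) = ln(3.17551) / 0.053541 = 21.5811 half-years
= 21.5811/2 years

10.79 years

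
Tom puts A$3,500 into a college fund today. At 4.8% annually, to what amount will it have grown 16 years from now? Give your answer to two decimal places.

A$7,410.52

FV = 3,500 × (1 + 0.048)^16 = 7,410.5180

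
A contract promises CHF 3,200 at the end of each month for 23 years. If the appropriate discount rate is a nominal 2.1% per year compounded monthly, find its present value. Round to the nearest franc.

CHF 699,995

With 12 periods per year: i = 0.00175, n = 276.
Annuity factor a(276|0.00175) = 218.748397; PV = 3200 × 218.748397 = 699,994.8717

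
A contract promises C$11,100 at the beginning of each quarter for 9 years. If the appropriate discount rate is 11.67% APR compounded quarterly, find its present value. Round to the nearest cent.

With 4 periods per year: i = 0.029175, n = 36.
PV = 11100 × [1 − (1+0.029175)^(−36)] / 0.029175 × (1+i) = 11100 × 22.748371 = 252,506.9176
Payments are at the start of each period, so multiply by (1+i).

C$252,506.92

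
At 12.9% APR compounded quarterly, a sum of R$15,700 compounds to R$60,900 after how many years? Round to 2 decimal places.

Periodic rate i = 0.129/4 = 0.03225.
(1+i)^n = 60900/15700 = 3.87898, so n = ln 3.87898 / ln 1.03225 = 42.7075 quarters
= 42.7075/4 years

10.68 years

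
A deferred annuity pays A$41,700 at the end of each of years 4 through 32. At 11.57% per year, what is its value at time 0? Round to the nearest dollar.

PV at t=3 (ordinary 29-year annuity): 41700 × a(29|0.1157) = 41700 × 8.281806 = 345,351.3229
PV₀ = 345,351.3229 / (1+0.1157)^3 = 345,351.3229 / 1.388808 = 248,667.3835

A$248,667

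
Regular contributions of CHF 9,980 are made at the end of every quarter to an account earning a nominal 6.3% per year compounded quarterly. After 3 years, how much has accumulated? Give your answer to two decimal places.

CHF 130,698.65

With 4 periods per year: i = 0.01575, n = 12.
FV = 9980 × [(1+0.01575)^12 − 1] / 0.01575 = 9980 × 13.096057 = 130,698.6524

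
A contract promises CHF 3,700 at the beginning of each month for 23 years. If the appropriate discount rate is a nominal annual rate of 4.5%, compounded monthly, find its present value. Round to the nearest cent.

CHF 637,880.62

i = 0.045/12 = 0.00375 per month; n = 23·12 = 276.
Annuity factor a(276|0.00375) × (1+i) = 172.400168; PV = 3700 × 172.400168 = 637,880.6220
(Beginning-of-period payments → annuity-due factor ×(1+i).)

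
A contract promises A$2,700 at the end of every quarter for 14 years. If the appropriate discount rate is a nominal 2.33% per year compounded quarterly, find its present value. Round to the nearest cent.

A$128,698.86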